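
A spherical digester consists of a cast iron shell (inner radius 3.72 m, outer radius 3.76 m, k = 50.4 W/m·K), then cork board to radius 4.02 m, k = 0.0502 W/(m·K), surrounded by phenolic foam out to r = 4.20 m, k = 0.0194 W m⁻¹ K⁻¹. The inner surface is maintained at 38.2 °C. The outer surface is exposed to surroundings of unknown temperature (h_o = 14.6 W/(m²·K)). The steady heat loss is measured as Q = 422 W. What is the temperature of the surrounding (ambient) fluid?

Sum the resistances:
  R_cast iron = (1/3.72 − 1/3.76)/(4πk) = 0.002860/(4π·50.4) = 4.515×10^-6 K/W
  R_cork board = (1/3.76 − 1/4.02)/(4πk) = 0.01720/(4π·0.0502) = 0.02727 K/W
  R_phenolic foam = (1/4.02 − 1/4.20)/(4πk) = 0.01066/(4π·0.0194) = 0.04373 K/W
  R_conv,out = 1/(4πr²h) = 1/(4π·4.20²·14.6) = 3.090×10^-4 K/W
ΣR = 0.07131 K/W
ΔT = Q·ΣR = 422 × 0.07131 = 30.09 K
Heat flows outward, so T_out = T_in − ΔT = 38.2 − 30.09 = 8.11 °C

T_out = 8.11 °C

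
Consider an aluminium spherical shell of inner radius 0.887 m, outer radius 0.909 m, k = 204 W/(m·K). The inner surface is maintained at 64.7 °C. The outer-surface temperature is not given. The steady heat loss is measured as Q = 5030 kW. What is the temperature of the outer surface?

Series resistances:
  R_aluminium = (1/0.887 − 1/0.909)/(4πk) = 0.02729/(4π·204) = 1.064×10^-5 K/W
ΣR = 1.064×10^-5 K/W
ΔT = Q·ΣR = 5.03×10^6 × 1.064×10^-5 = 53.52 K
Heat flows outward, so T_out = T_in − ΔT = 64.7 − 53.52 = 11.2 °C

T_out = 11.2 °C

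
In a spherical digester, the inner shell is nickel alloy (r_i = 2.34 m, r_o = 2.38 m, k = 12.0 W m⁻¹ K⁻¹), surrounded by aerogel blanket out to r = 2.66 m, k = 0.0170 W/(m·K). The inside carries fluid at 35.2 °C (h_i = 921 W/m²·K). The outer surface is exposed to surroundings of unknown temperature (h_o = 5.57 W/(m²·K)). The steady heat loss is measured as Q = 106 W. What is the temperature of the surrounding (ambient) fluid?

T_out = 13.0 °C

Series resistances:
  R_conv,in = 1/(4πr²h) = 1/(4π·2.34²·921) = 1.578×10^-5 K/W
  R_nickel alloy = (1/2.34 − 1/2.38)/(4πk) = 0.007182/(4π·12.0) = 4.763×10^-5 K/W
  R_aerogel blanket = (1/2.38 − 1/2.66)/(4πk) = 0.04423/(4π·0.0170) = 0.2070 K/W
  R_conv,out = 1/(4πr²h) = 1/(4π·2.66²·5.57) = 0.002019 K/W
ΣR = 0.2091 K/W
ΔT = Q·ΣR = 106 × 0.2091 = 22.16 K
Heat flows outward, so T_out = T_in − ΔT = 35.2 − 22.16 = 13.0 °C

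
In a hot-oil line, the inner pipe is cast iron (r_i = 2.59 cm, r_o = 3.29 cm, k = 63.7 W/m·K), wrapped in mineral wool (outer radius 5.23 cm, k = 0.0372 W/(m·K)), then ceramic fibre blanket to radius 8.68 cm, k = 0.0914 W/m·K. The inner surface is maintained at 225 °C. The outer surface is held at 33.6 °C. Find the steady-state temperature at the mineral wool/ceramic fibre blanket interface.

T = 92.5 °C

Resistance network (inner→outer):
  R'_cast iron = ln(0.0329/0.0259)/(2πk) = 0.2392/(2π·63.7) = 5.977×10^-4 m·K/W
  R'_mineral wool = ln(0.0523/0.0329)/(2πk) = 0.4635/(2π·0.0372) = 1.983 m·K/W
  R'_ceramic fibre blanket = ln(0.0868/0.0523)/(2πk) = 0.5066/(2π·0.0914) = 0.8822 m·K/W
ΣR = 5.977×10^-4 + 1.983 + 0.8822 = 2.866 m·K/W
Q' = ΔT/ΣR = (225 °C − 33.6 °C)/2.866 = 66.78 W/m
From the inner boundary to the mineral wool/ceramic fibre blanket interface, ΣR_partial = 1.984 m·K/W.
T_interface = T_in − Q'·ΣR_partial = 225 °C − (66.78)(1.984) = 92.5 °C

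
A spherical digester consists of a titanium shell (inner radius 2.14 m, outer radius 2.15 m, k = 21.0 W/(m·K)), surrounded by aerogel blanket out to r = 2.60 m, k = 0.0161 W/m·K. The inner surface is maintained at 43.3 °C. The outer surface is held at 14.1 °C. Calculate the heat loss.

Q = 73.4 W

Resistance network (inner→outer):
  R_titanium = (1/2.14 − 1/2.15)/(4πk) = 0.002173/(4π·21.0) = 8.236×10^-6 K/W
  R_aerogel blanket = (1/2.15 − 1/2.60)/(4πk) = 0.08050/(4π·0.0161) = 0.3979 K/W
ΣR = 8.236×10^-6 + 0.3979 = 0.3979 K/W
Q = ΔT/ΣR = (43.3 °C − 14.1 °C)/0.3979 = 73.4 W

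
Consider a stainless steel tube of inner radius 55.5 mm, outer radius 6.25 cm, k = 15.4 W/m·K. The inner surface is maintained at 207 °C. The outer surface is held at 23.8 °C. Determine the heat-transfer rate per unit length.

Q' = 2πk·ΔT/ln(r₂/r₁) = 2π × 15.4 × 183.2 / ln(0.0625/0.0555) = 1.49×10^5 W/m

Q' = 1.49×10^5 W/m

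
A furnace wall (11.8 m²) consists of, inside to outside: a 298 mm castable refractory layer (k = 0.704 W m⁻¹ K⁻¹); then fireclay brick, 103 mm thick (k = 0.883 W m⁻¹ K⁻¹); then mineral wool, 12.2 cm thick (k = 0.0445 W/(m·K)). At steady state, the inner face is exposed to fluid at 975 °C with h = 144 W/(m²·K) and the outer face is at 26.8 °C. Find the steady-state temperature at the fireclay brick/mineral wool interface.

Treat each layer as a resistance in series:
  R_conv,in = 1/(hA) = 1/(144·11.8) = 5.885×10^-4 K/W
  R_castable refractory = L/(kA) = 0.298/(0.704·11.8) = 0.03587 K/W
  R_fireclay brick = L/(kA) = 0.103/(0.883·11.8) = 0.009885 K/W
  R_mineral wool = L/(kA) = 0.122/(0.0445·11.8) = 0.2323 K/W
ΣR = 5.885×10^-4 + 0.03587 + 0.009885 + 0.2323 = 0.2786 K/W
Q = ΔT/ΣR = (975 °C − 26.8 °C)/0.2786 = 3403 W
From the inner boundary to the fireclay brick/mineral wool interface, ΣR_partial = 0.04634 K/W.
T_interface = T_in − Q·ΣR_partial = 975 °C − (3403)(0.04634) = 817 °C

T = 817 °C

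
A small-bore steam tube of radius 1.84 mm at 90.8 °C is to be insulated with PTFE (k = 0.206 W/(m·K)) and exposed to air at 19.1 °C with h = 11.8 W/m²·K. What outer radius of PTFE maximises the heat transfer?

For a cylinder, r_cr = k_ins/h = 0.206/11.8 = 0.0175 m = 1.75 cm

r_cr = 1.75 cm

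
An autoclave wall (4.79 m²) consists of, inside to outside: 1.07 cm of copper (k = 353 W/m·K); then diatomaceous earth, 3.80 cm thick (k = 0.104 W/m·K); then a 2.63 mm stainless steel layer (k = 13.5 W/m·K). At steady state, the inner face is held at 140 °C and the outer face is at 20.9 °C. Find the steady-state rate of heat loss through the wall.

Resistance network (inner→outer):
  R_copper = L/(kA) = 0.0107/(353·4.79) = 6.328×10^-6 K/W
  R_diatomaceous earth = L/(kA) = 0.0380/(0.104·4.79) = 0.07628 K/W
  R_stainless steel = L/(kA) = 0.00263/(13.5·4.79) = 4.067×10^-5 K/W
ΣR = 6.328×10^-6 + 0.07628 + 4.067×10^-5 = 0.07633 K/W
Q = ΔT/ΣR = (140 °C − 20.9 °C)/0.07633 = 1560 W

Q = 1560 W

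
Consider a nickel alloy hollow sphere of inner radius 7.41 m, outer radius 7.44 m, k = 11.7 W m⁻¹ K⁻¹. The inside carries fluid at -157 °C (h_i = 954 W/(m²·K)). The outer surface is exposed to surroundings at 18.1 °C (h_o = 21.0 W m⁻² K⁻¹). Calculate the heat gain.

Q = 2.38×10^6 W

Series thermal resistances, inner to outer:
  R_conv,in = 1/(4πr²h) = 1/(4π·7.41²·954) = 1.519×10^-6 K/W
  R_nickel alloy = (1/7.41 − 1/7.44)/(4πk) = 5.442×10^-4/(4π·11.7) = 3.701×10^-6 K/W
  R_conv,out = 1/(4πr²h) = 1/(4π·7.44²·21.0) = 6.846×10^-5 K/W
ΣR = 1.519×10^-6 + 3.701×10^-6 + 6.846×10^-5 = 7.368×10^-5 K/W
Q = ΔT/ΣR = (-157 °C − 18.1 °C)/7.368×10^-5 = -2.38×10^6 W
(Negative Q ⇒ heat flows inward; heat gain = 2.38×10^6 W.)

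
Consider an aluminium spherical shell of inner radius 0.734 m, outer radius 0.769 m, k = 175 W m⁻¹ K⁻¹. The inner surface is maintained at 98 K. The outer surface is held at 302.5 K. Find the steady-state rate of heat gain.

Q = 7250 kW

Q = 4πk·ΔT/(1/r₁ − 1/r₂) = 4π × 175 × 204.5 / (1/0.734 − 1/0.769) = 7.25×10^6 W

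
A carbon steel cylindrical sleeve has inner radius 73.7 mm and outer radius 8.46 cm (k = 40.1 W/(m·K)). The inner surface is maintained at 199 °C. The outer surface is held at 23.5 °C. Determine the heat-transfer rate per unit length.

Q' = 2πk·ΔT/ln(r₂/r₁) = 2π × 40.1 × 175.5 / ln(0.0846/0.0737) = 3.21×10^5 W/m

Q' = 321 kW/m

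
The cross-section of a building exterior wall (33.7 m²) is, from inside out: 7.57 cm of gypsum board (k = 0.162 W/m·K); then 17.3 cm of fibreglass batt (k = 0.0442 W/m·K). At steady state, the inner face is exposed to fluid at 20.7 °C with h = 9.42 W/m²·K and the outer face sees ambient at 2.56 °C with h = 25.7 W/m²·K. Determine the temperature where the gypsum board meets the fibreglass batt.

T = 18.4 °C

Resistance network (inner→outer):
  R_conv,in = 1/(hA) = 1/(9.42·33.7) = 0.003150 K/W
  R_gypsum board = L/(kA) = 0.0757/(0.162·33.7) = 0.01387 K/W
  R_fibreglass batt = L/(kA) = 0.173/(0.0442·33.7) = 0.1161 K/W
  R_conv,out = 1/(hA) = 1/(25.7·33.7) = 0.001155 K/W
ΣR = 0.003150 + 0.01387 + 0.1161 + 0.001155 = 0.1343 K/W
Q = ΔT/ΣR = (20.7 °C − 2.56 °C)/0.1343 = 135.1 W
From the inner boundary to the gypsum board/fibreglass batt interface, ΣR_partial = 0.01702 K/W.
T_interface = T_in − Q·ΣR_partial = 20.7 °C − (135.1)(0.01702) = 18.4 °C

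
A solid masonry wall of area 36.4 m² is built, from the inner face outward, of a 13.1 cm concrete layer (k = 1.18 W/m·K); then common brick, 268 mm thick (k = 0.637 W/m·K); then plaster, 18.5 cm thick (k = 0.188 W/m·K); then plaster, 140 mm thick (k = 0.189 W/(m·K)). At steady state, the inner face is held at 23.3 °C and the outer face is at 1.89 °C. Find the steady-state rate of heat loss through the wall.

Series thermal resistances, inner to outer:
  R_concrete = L/(kA) = 0.131/(1.18·36.4) = 0.003050 K/W
  R_common brick = L/(kA) = 0.268/(0.637·36.4) = 0.01156 K/W
  R_plaster = L/(kA) = 0.185/(0.188·36.4) = 0.02703 K/W
  R_plaster = L/(kA) = 0.140/(0.189·36.4) = 0.02035 K/W
ΣR = 0.003050 + 0.01156 + 0.02703 + 0.02035 = 0.06199 K/W
Q = ΔT/ΣR = (23.3 °C − 1.89 °C)/0.06199 = 345 W

Q = 345 W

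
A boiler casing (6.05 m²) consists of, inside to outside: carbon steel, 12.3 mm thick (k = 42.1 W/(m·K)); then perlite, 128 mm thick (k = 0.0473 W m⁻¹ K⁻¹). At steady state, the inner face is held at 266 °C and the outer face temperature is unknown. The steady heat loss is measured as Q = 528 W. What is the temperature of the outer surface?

T_out = 29.8 °C

Sum the resistances:
  R_carbon steel = L/(kA) = 0.0123/(42.1·6.05) = 4.829×10^-5 K/W
  R_perlite = L/(kA) = 0.128/(0.0473·6.05) = 0.4473 K/W
ΣR = 0.4473 K/W
ΔT = Q·ΣR = 528 × 0.4473 = 236.2 K
Heat flows outward, so T_out = T_in − ΔT = 266 − 236.2 = 29.8 °C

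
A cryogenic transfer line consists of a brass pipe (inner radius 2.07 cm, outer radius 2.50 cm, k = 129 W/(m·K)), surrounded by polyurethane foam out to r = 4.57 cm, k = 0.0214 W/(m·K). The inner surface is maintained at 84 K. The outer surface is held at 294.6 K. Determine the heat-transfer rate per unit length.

Series thermal resistances, inner to outer:
  R'_brass = ln(0.0250/0.0207)/(2πk) = 0.1887/(2π·129) = 2.329×10^-4 m·K/W
  R'_polyurethane foam = ln(0.0457/0.0250)/(2πk) = 0.6032/(2π·0.0214) = 4.486 m·K/W
ΣR = 2.329×10^-4 + 4.486 = 4.486 m·K/W
Q' = ΔT/ΣR = (84 K − 294.6 K)/4.486 = -46.9 W/m
(Negative Q' ⇒ heat flows inward; heat gain = 46.9 W/m.)

Q' = 46.9 W/m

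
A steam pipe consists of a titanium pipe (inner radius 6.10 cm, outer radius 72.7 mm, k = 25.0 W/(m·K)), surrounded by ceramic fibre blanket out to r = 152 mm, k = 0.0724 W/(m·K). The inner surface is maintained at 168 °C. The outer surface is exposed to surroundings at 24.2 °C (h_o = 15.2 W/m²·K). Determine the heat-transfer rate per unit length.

Q' = 85.0 W/m

Series thermal resistances, inner to outer:
  R'_titanium = ln(0.0727/0.0610)/(2πk) = 0.1755/(2π·25.0) = 0.001117 m·K/W
  R'_ceramic fibre blanket = ln(0.152/0.0727)/(2πk) = 0.7375/(2π·0.0724) = 1.621 m·K/W
  R'_conv,out = 1/(2πr h) = 1/(2π·0.152·15.2) = 0.06889 m·K/W
ΣR = 0.001117 + 1.621 + 0.06889 = 1.691 m·K/W
Q' = ΔT/ΣR = (168 °C − 24.2 °C)/1.691 = 85.0 W/m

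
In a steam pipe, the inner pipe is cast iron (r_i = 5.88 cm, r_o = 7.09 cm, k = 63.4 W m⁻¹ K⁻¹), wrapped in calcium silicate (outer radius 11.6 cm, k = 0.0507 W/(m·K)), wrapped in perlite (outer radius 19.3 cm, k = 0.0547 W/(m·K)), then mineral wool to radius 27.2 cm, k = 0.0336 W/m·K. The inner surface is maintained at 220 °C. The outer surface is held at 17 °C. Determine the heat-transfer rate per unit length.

Treat each layer as a resistance in series:
  R'_cast iron = ln(0.0709/0.0588)/(2πk) = 0.1871/(2π·63.4) = 4.698×10^-4 m·K/W
  R'_calcium silicate = ln(0.116/0.0709)/(2πk) = 0.4923/(2π·0.0507) = 1.545 m·K/W
  R'_perlite = ln(0.193/0.116)/(2πk) = 0.5091/(2π·0.0547) = 1.481 m·K/W
  R'_mineral wool = ln(0.272/0.193)/(2πk) = 0.3431/(2π·0.0336) = 1.625 m·K/W
ΣR = 4.698×10^-4 + 1.545 + 1.481 + 1.625 = 4.651 m·K/W
Q' = ΔT/ΣR = (220 °C − 17 °C)/4.651 = 43.6 W/m

Q' = 43.6 W/m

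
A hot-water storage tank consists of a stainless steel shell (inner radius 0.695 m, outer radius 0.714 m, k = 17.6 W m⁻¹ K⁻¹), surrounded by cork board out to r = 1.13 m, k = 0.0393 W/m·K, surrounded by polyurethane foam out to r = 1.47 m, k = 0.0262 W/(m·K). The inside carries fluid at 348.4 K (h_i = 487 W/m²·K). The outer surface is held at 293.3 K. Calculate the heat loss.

Q = 33.1 W

Resistance network (inner→outer):
  R_conv,in = 1/(4πr²h) = 1/(4π·0.695²·487) = 3.383×10^-4 K/W
  R_stainless steel = (1/0.695 − 1/0.714)/(4πk) = 0.03829/(4π·17.6) = 1.731×10^-4 K/W
  R_cork board = (1/0.714 − 1/1.13)/(4πk) = 0.5156/(4π·0.0393) = 1.044 K/W
  R_polyurethane foam = (1/1.13 − 1/1.47)/(4πk) = 0.2047/(4π·0.0262) = 0.6217 K/W
ΣR = 3.383×10^-4 + 1.731×10^-4 + 1.044 + 0.6217 = 1.666 K/W
Q = ΔT/ΣR = (348.4 K − 293.3 K)/1.666 = 33.1 W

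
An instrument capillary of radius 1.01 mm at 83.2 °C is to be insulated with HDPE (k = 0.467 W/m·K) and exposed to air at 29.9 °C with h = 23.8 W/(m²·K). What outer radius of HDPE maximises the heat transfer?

r_cr = 1.96 cm

For a cylinder, r_cr = k_ins/h = 0.467/23.8 = 0.0196 m = 1.96 cm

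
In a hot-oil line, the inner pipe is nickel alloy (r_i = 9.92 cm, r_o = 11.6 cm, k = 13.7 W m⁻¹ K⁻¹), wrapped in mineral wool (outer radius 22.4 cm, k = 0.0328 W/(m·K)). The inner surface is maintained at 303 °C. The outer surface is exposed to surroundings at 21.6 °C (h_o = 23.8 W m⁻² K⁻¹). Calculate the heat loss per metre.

Q' = 87.3 W/m

Treat each layer as a resistance in series:
  R'_nickel alloy = ln(0.116/0.0992)/(2πk) = 0.1565/(2π·13.7) = 0.001818 m·K/W
  R'_mineral wool = ln(0.224/0.116)/(2πk) = 0.6581/(2π·0.0328) = 3.193 m·K/W
  R'_conv,out = 1/(2πr h) = 1/(2π·0.224·23.8) = 0.02985 m·K/W
ΣR = 0.001818 + 3.193 + 0.02985 = 3.225 m·K/W
Q' = ΔT/ΣR = (303 °C − 21.6 °C)/3.225 = 87.3 W/m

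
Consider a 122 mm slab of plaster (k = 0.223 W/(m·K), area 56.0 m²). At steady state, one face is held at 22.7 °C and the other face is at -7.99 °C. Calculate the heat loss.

Q = 3140 W

Q = kA·ΔT/L = 0.223 × 56.0 × |22.7 °C − -7.99 °C| / 0.122 = 3140 W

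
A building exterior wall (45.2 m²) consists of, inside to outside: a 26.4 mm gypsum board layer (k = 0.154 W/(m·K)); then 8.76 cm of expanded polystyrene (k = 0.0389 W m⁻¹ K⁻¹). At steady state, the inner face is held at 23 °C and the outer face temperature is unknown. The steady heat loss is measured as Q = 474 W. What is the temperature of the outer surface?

T_out = -2.41 °C

Sum the resistances:
  R_gypsum board = L/(kA) = 0.0264/(0.154·45.2) = 0.003793 K/W
  R_expanded polystyrene = L/(kA) = 0.0876/(0.0389·45.2) = 0.04982 K/W
ΣR = 0.05361 K/W
ΔT = Q·ΣR = 474 × 0.05361 = 25.41 K
Heat flows outward, so T_out = T_in − ΔT = 23 − 25.41 = -2.41 °C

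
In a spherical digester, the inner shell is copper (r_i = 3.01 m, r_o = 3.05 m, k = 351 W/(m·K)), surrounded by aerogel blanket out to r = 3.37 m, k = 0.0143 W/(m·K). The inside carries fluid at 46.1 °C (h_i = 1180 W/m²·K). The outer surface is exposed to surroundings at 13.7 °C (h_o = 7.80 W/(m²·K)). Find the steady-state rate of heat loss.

Q = 186 W

Series thermal resistances, inner to outer:
  R_conv,in = 1/(4πr²h) = 1/(4π·3.01²·1180) = 7.443×10^-6 K/W
  R_copper = (1/3.01 − 1/3.05)/(4πk) = 0.004357/(4π·351) = 9.878×10^-7 K/W
  R_aerogel blanket = (1/3.05 − 1/3.37)/(4πk) = 0.03113/(4π·0.0143) = 0.1733 K/W
  R_conv,out = 1/(4πr²h) = 1/(4π·3.37²·7.80) = 8.983×10^-4 K/W
ΣR = 7.443×10^-6 + 9.878×10^-7 + 0.1733 + 8.983×10^-4 = 0.1742 K/W
Q = ΔT/ΣR = (46.1 °C − 13.7 °C)/0.1742 = 186 W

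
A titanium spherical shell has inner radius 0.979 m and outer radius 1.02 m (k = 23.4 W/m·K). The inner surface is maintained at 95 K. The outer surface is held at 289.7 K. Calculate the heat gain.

Q = 1.39×10^6 W

Q = 4πk·ΔT/(1/r₁ − 1/r₂) = 4π × 23.4 × 194.7 / (1/0.979 − 1/1.02) = 1.39×10^6 W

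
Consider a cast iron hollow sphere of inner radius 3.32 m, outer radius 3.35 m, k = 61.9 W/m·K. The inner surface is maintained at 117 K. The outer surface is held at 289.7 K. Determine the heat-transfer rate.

Q = 4πk·ΔT/(1/r₁ − 1/r₂) = 4π × 61.9 × 172.7 / (1/3.32 − 1/3.35) = 4.98×10^7 W

Q = 49800 kW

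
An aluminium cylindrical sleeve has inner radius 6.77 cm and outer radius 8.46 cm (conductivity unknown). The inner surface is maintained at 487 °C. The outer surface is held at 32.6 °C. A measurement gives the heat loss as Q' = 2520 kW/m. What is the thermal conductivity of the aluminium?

ΣR = ΔT/Q' = |487 − 32.6|/2.52×10^6 = 1.803×10^-4 m·K/W
ln(r₂/r₁)/(2πk) = 1.803×10^-4 ⇒ k = 0.2228/(2π·1.803×10^-4) = 197 W/m·K

k = 197 W/m·K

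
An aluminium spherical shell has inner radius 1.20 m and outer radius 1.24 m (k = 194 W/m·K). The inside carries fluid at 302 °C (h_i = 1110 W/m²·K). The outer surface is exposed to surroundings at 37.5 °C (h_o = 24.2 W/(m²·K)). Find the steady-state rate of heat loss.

Treat each layer as a resistance in series:
  R_conv,in = 1/(4πr²h) = 1/(4π·1.20²·1110) = 4.979×10^-5 K/W
  R_aluminium = (1/1.20 − 1/1.24)/(4πk) = 0.02688/(4π·194) = 1.103×10^-5 K/W
  R_conv,out = 1/(4πr²h) = 1/(4π·1.24²·24.2) = 0.002139 K/W
ΣR = 4.979×10^-5 + 1.103×10^-5 + 0.002139 = 0.002200 K/W
Q = ΔT/ΣR = (302 °C − 37.5 °C)/0.002200 = 1.20×10^5 W

Q = 120 kW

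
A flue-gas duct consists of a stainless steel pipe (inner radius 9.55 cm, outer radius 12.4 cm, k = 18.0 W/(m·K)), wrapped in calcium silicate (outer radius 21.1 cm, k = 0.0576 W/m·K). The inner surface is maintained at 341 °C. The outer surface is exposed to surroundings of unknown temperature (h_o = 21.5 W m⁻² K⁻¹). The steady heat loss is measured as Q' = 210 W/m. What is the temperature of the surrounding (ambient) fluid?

T_out = 24.7 °C

Sum the resistances:
  R'_stainless steel = ln(0.124/0.0955)/(2πk) = 0.2612/(2π·18.0) = 0.002309 m·K/W
  R'_calcium silicate = ln(0.211/0.124)/(2πk) = 0.5316/(2π·0.0576) = 1.469 m·K/W
  R'_conv,out = 1/(2πr h) = 1/(2π·0.211·21.5) = 0.03508 m·K/W
ΣR = 1.506 m·K/W
ΔT = Q'·ΣR = 210 × 1.506 = 316.3 K
Heat flows outward, so T_out = T_in − ΔT = 341 − 316.3 = 24.7 °C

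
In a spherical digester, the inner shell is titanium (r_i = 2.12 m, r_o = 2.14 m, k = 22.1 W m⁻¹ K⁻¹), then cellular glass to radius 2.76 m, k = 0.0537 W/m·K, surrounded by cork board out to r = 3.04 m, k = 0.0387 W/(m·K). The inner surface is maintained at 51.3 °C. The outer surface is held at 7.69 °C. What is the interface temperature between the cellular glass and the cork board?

T = 21.0 °C

Resistance network (inner→outer):
  R_titanium = (1/2.12 − 1/2.14)/(4πk) = 0.004408/(4π·22.1) = 1.587×10^-5 K/W
  R_cellular glass = (1/2.14 − 1/2.76)/(4πk) = 0.1050/(4π·0.0537) = 0.1556 K/W
  R_cork board = (1/2.76 − 1/3.04)/(4πk) = 0.03337/(4π·0.0387) = 0.06862 K/W
ΣR = 1.587×10^-5 + 0.1556 + 0.06862 = 0.2242 K/W
Q = ΔT/ΣR = (51.3 °C − 7.69 °C)/0.2242 = 194.5 W
From the inner boundary to the cellular glass/cork board interface, ΣR_partial = 0.1556 K/W.
T_interface = T_in − Q·ΣR_partial = 51.3 °C − (194.5)(0.1556) = 21.0 °C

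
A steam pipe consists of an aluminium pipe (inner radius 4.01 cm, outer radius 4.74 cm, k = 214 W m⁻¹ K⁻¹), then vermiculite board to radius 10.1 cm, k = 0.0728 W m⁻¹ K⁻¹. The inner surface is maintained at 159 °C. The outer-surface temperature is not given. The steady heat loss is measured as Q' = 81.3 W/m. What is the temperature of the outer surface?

T_out = 24.5 °C

Sum the resistances:
  R'_aluminium = ln(0.0474/0.0401)/(2πk) = 0.1672/(2π·214) = 1.244×10^-4 m·K/W
  R'_vermiculite board = ln(0.101/0.0474)/(2πk) = 0.7565/(2π·0.0728) = 1.654 m·K/W
ΣR = 1.654 m·K/W
ΔT = Q'·ΣR = 81.3 × 1.654 = 134.5 K
Heat flows outward, so T_out = T_in − ΔT = 159 − 134.5 = 24.5 °C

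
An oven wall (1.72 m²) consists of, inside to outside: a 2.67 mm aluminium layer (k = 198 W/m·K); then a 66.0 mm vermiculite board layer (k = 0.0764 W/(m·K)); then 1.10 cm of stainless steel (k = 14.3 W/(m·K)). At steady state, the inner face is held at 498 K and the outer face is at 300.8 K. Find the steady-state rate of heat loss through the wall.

Series thermal resistances, inner to outer:
  R_aluminium = L/(kA) = 0.00267/(198·1.72) = 7.840×10^-6 K/W
  R_vermiculite board = L/(kA) = 0.0660/(0.0764·1.72) = 0.5023 K/W
  R_stainless steel = L/(kA) = 0.0110/(14.3·1.72) = 4.472×10^-4 K/W
ΣR = 7.840×10^-6 + 0.5023 + 4.472×10^-4 = 0.5028 K/W
Q = ΔT/ΣR = (498 K − 300.8 K)/0.5028 = 392 W

Q = 392 W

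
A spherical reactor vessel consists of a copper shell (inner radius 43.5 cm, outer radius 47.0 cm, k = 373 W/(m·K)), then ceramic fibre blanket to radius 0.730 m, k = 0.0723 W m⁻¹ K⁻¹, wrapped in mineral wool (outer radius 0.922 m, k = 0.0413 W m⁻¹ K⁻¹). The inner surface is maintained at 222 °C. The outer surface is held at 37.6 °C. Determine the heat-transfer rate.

Treat each layer as a resistance in series:
  R_copper = (1/0.435 − 1/0.470)/(4πk) = 0.1712/(4π·373) = 3.652×10^-5 K/W
  R_ceramic fibre blanket = (1/0.470 − 1/0.730)/(4πk) = 0.7578/(4π·0.0723) = 0.8341 K/W
  R_mineral wool = (1/0.730 − 1/0.922)/(4πk) = 0.2853/(4π·0.0413) = 0.5497 K/W
ΣR = 3.652×10^-5 + 0.8341 + 0.5497 = 1.384 K/W
Q = ΔT/ΣR = (222 °C − 37.6 °C)/1.384 = 133 W

Q = 133 W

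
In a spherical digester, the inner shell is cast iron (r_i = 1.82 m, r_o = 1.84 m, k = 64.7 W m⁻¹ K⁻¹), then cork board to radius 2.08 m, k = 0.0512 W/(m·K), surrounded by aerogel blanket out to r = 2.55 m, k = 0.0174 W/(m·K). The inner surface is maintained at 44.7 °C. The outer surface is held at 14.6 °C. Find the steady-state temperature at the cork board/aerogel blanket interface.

Series thermal resistances, inner to outer:
  R_cast iron = (1/1.82 − 1/1.84)/(4πk) = 0.005972/(4π·64.7) = 7.346×10^-6 K/W
  R_cork board = (1/1.84 − 1/2.08)/(4πk) = 0.06271/(4π·0.0512) = 0.09747 K/W
  R_aerogel blanket = (1/2.08 − 1/2.55)/(4πk) = 0.08861/(4π·0.0174) = 0.4053 K/W
ΣR = 7.346×10^-6 + 0.09747 + 0.4053 = 0.5028 K/W
Q = ΔT/ΣR = (44.7 °C − 14.6 °C)/0.5028 = 59.86 W
From the inner boundary to the cork board/aerogel blanket interface, ΣR_partial = 0.09748 K/W.
T_interface = T_in − Q·ΣR_partial = 44.7 °C − (59.86)(0.09748) = 38.9 °C

T = 38.9 °C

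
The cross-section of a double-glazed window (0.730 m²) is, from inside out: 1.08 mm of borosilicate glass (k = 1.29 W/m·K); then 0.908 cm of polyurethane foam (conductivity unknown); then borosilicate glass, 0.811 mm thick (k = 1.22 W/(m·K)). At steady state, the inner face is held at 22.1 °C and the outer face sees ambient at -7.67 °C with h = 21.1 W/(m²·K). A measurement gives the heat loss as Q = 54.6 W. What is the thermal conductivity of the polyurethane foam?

k = 0.0260 W/m·K

ΣR = ΔT/Q = |22.1 − -7.67|/54.6 = 0.5452 K/W
Known resistances:
  R_borosilicate glass = L/(kA) = 0.00108/(1.29·0.730) = 0.001147 K/W
  R_borosilicate glass = L/(kA) = 8.11×10^-4/(1.22·0.730) = 9.106×10^-4 K/W
  R_conv,out = 1/(hA) = 1/(21.1·0.730) = 0.06492 K/W
R_polyurethane foam = ΣR − ΣR_known = 0.5452 − 0.06698 = 0.4782 K/W
L/(kA) = 0.4782 ⇒ k = 0.00908/(0.4782·0.730) = 0.0260 W/m·K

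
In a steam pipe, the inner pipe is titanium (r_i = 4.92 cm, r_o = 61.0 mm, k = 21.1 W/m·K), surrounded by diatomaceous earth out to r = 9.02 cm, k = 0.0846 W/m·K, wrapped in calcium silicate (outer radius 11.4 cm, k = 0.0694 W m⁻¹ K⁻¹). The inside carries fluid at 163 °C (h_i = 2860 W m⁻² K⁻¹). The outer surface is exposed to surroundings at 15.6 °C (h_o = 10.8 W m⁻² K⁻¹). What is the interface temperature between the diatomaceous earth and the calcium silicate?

T = 85.5 °C

Resistance network (inner→outer):
  R'_conv,in = 1/(2πr h) = 1/(2π·0.0492·2860) = 0.001131 m·K/W
  R'_titanium = ln(0.0610/0.0492)/(2πk) = 0.2150/(2π·21.1) = 0.001622 m·K/W
  R'_diatomaceous earth = ln(0.0902/0.0610)/(2πk) = 0.3912/(2π·0.0846) = 0.7359 m·K/W
  R'_calcium silicate = ln(0.114/0.0902)/(2πk) = 0.2342/(2π·0.0694) = 0.5370 m·K/W
  R'_conv,out = 1/(2πr h) = 1/(2π·0.114·10.8) = 0.1293 m·K/W
ΣR = 0.001131 + 0.001622 + 0.7359 + 0.5370 + 0.1293 = 1.405 m·K/W
Q' = ΔT/ΣR = (163 °C − 15.6 °C)/1.405 = 104.9 W/m
From the inner boundary to the diatomaceous earth/calcium silicate interface, ΣR_partial = 0.7387 m·K/W.
T_interface = T_in − Q'·ΣR_partial = 163 °C − (104.9)(0.7387) = 85.5 °C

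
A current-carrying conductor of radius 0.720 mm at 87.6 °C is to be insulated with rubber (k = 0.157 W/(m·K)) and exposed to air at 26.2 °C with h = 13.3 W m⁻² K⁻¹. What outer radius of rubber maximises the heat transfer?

For a cylinder, r_cr = k_ins/h = 0.157/13.3 = 0.0118 m = 1.18 cm

r_cr = 1.18 cm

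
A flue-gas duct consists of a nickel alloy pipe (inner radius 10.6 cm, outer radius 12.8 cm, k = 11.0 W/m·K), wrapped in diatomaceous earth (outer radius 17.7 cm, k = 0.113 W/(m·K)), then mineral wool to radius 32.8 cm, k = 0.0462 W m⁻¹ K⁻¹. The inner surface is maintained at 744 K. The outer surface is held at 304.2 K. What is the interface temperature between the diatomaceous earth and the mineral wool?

Treat each layer as a resistance in series:
  R'_nickel alloy = ln(0.128/0.106)/(2πk) = 0.1886/(2π·11.0) = 0.002729 m·K/W
  R'_diatomaceous earth = ln(0.177/0.128)/(2πk) = 0.3241/(2π·0.113) = 0.4565 m·K/W
  R'_mineral wool = ln(0.328/0.177)/(2πk) = 0.6169/(2π·0.0462) = 2.125 m·K/W
ΣR = 0.002729 + 0.4565 + 2.125 = 2.584 m·K/W
Q' = ΔT/ΣR = (744 K − 304.2 K)/2.584 = 170.2 W/m
From the inner boundary to the diatomaceous earth/mineral wool interface, ΣR_partial = 0.4592 m·K/W.
T_interface = T_in − Q'·ΣR_partial = 744 K − (170.2)(0.4592) = 666 K

T = 666 K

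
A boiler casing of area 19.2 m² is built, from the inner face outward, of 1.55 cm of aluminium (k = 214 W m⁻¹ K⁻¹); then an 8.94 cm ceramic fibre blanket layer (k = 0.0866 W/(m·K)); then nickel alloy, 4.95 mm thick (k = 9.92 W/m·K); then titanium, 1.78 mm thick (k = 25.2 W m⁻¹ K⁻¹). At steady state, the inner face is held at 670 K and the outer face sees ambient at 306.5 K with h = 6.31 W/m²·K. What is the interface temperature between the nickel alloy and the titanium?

Treat each layer as a resistance in series:
  R_aluminium = L/(kA) = 0.0155/(214·19.2) = 3.772×10^-6 K/W
  R_ceramic fibre blanket = L/(kA) = 0.0894/(0.0866·19.2) = 0.05377 K/W
  R_nickel alloy = L/(kA) = 0.00495/(9.92·19.2) = 2.599×10^-5 K/W
  R_titanium = L/(kA) = 0.00178/(25.2·19.2) = 3.679×10^-6 K/W
  R_conv,out = 1/(hA) = 1/(6.31·19.2) = 0.008254 K/W
ΣR = 3.772×10^-6 + 0.05377 + 2.599×10^-5 + 3.679×10^-6 + 0.008254 = 0.06206 K/W
Q = ΔT/ΣR = (670 K − 306.5 K)/0.06206 = 5857 W
From the inner boundary to the nickel alloy/titanium interface, ΣR_partial = 0.05380 K/W.
T_interface = T_in − Q·ΣR_partial = 670 K − (5857)(0.05380) = 354.9 K

T = 354.9 K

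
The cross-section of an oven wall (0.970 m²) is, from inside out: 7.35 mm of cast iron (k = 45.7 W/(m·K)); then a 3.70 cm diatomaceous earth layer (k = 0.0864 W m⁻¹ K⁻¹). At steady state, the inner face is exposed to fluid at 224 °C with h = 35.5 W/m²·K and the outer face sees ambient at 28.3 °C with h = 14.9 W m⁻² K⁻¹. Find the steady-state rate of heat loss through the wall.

Treat each layer as a resistance in series:
  R_conv,in = 1/(hA) = 1/(35.5·0.970) = 0.02904 K/W
  R_cast iron = L/(kA) = 0.00735/(45.7·0.970) = 1.658×10^-4 K/W
  R_diatomaceous earth = L/(kA) = 0.0370/(0.0864·0.970) = 0.4415 K/W
  R_conv,out = 1/(hA) = 1/(14.9·0.970) = 0.06919 K/W
ΣR = 0.02904 + 1.658×10^-4 + 0.4415 + 0.06919 = 0.5399 K/W
Q = ΔT/ΣR = (224 °C − 28.3 °C)/0.5399 = 362 W

Q = 362 W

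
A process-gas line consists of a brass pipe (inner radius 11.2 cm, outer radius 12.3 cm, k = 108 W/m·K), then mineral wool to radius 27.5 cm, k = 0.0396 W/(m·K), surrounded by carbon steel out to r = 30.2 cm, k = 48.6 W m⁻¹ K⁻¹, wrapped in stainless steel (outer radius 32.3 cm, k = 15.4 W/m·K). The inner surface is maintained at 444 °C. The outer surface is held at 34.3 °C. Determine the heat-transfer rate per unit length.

Series thermal resistances, inner to outer:
  R'_brass = ln(0.123/0.112)/(2πk) = 0.09369/(2π·108) = 1.381×10^-4 m·K/W
  R'_mineral wool = ln(0.275/0.123)/(2πk) = 0.8046/(2π·0.0396) = 3.234 m·K/W
  R'_carbon steel = ln(0.302/0.275)/(2πk) = 0.09366/(2π·48.6) = 3.067×10^-4 m·K/W
  R'_stainless steel = ln(0.323/0.302)/(2πk) = 0.06723/(2π·15.4) = 6.948×10^-4 m·K/W
ΣR = 1.381×10^-4 + 3.234 + 3.067×10^-4 + 6.948×10^-4 = 3.235 m·K/W
Q' = ΔT/ΣR = (444 °C − 34.3 °C)/3.235 = 127 W/m

Q' = 127 W/m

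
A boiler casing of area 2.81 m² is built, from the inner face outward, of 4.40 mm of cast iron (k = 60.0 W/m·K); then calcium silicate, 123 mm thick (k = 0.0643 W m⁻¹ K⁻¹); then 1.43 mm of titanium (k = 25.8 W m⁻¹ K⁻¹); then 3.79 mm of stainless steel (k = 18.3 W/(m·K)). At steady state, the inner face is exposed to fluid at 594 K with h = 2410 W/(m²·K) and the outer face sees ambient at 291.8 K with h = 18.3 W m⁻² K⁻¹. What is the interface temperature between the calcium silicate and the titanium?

T = 300.2 K

Series thermal resistances, inner to outer:
  R_conv,in = 1/(hA) = 1/(2410·2.81) = 1.477×10^-4 K/W
  R_cast iron = L/(kA) = 0.00440/(60.0·2.81) = 2.610×10^-5 K/W
  R_calcium silicate = L/(kA) = 0.123/(0.0643·2.81) = 0.6808 K/W
  R_titanium = L/(kA) = 0.00143/(25.8·2.81) = 1.972×10^-5 K/W
  R_stainless steel = L/(kA) = 0.00379/(18.3·2.81) = 7.370×10^-5 K/W
  R_conv,out = 1/(hA) = 1/(18.3·2.81) = 0.01945 K/W
ΣR = 1.477×10^-4 + 2.610×10^-5 + 0.6808 + 1.972×10^-5 + 7.370×10^-5 + 0.01945 = 0.7005 K/W
Q = ΔT/ΣR = (594 K − 291.8 K)/0.7005 = 431.4 W
From the inner boundary to the calcium silicate/titanium interface, ΣR_partial = 0.6810 K/W.
T_interface = T_in − Q·ΣR_partial = 594 K − (431.4)(0.6810) = 300.2 K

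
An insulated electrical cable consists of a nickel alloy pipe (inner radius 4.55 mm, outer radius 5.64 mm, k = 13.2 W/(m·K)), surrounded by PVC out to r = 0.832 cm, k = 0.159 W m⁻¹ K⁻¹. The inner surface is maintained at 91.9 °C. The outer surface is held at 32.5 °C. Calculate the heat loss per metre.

Q' = 152 W/m

Treat each layer as a resistance in series:
  R'_nickel alloy = ln(0.00564/0.00455)/(2πk) = 0.2148/(2π·13.2) = 0.002589 m·K/W
  R'_PVC = ln(0.00832/0.00564)/(2πk) = 0.3888/(2π·0.159) = 0.3892 m·K/W
ΣR = 0.002589 + 0.3892 = 0.3918 m·K/W
Q' = ΔT/ΣR = (91.9 °C − 32.5 °C)/0.3918 = 152 W/m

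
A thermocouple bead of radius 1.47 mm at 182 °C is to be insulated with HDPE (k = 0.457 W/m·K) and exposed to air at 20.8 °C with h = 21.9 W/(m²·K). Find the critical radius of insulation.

For a sphere, r_cr = 2k_ins/h = 2·0.457/21.9 = 0.0417 m = 4.17 cm

r_cr = 4.17 cm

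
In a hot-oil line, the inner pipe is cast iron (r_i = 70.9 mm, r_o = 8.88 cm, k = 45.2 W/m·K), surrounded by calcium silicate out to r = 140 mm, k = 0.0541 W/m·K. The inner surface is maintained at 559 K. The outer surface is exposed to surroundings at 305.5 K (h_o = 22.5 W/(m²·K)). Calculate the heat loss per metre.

Series thermal resistances, inner to outer:
  R'_cast iron = ln(0.0888/0.0709)/(2πk) = 0.2251/(2π·45.2) = 7.927×10^-4 m·K/W
  R'_calcium silicate = ln(0.140/0.0888)/(2πk) = 0.4553/(2π·0.0541) = 1.339 m·K/W
  R'_conv,out = 1/(2πr h) = 1/(2π·0.140·22.5) = 0.05053 m·K/W
ΣR = 7.927×10^-4 + 1.339 + 0.05053 = 1.390 m·K/W
Q' = ΔT/ΣR = (559 K − 305.5 K)/1.390 = 182 W/m

Q' = 182 W/m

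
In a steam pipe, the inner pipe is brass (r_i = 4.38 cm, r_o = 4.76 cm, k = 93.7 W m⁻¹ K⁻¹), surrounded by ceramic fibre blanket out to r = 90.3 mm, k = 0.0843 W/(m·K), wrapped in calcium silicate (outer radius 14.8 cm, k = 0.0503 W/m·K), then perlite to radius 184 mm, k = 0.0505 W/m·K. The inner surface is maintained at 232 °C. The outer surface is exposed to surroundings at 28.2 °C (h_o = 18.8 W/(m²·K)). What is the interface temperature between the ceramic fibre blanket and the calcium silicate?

Resistance network (inner→outer):
  R'_brass = ln(0.0476/0.0438)/(2πk) = 0.08320/(2π·93.7) = 1.413×10^-4 m·K/W
  R'_ceramic fibre blanket = ln(0.0903/0.0476)/(2πk) = 0.6403/(2π·0.0843) = 1.209 m·K/W
  R'_calcium silicate = ln(0.148/0.0903)/(2πk) = 0.4941/(2π·0.0503) = 1.563 m·K/W
  R'_perlite = ln(0.184/0.148)/(2πk) = 0.2177/(2π·0.0505) = 0.6862 m·K/W
  R'_conv,out = 1/(2πr h) = 1/(2π·0.184·18.8) = 0.04601 m·K/W
ΣR = 1.413×10^-4 + 1.209 + 1.563 + 0.6862 + 0.04601 = 3.504 m·K/W
Q' = ΔT/ΣR = (232 °C − 28.2 °C)/3.504 = 58.16 W/m
From the inner boundary to the ceramic fibre blanket/calcium silicate interface, ΣR_partial = 1.209 m·K/W.
T_interface = T_in − Q'·ΣR_partial = 232 °C − (58.16)(1.209) = 162 °C

T = 162 °C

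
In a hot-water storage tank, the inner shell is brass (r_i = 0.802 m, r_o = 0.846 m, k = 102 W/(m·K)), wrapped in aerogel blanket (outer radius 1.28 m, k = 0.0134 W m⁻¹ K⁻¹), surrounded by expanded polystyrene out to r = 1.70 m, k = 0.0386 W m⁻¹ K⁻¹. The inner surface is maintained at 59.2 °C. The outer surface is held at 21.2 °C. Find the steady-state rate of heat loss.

Q = 13.7 W

Series thermal resistances, inner to outer:
  R_brass = (1/0.802 − 1/0.846)/(4πk) = 0.06485/(4π·102) = 5.059×10^-5 K/W
  R_aerogel blanket = (1/0.846 − 1/1.28)/(4πk) = 0.4008/(4π·0.0134) = 2.380 K/W
  R_expanded polystyrene = (1/1.28 − 1/1.70)/(4πk) = 0.1930/(4π·0.0386) = 0.3979 K/W
ΣR = 5.059×10^-5 + 2.380 + 0.3979 = 2.778 K/W
Q = ΔT/ΣR = (59.2 °C − 21.2 °C)/2.778 = 13.7 W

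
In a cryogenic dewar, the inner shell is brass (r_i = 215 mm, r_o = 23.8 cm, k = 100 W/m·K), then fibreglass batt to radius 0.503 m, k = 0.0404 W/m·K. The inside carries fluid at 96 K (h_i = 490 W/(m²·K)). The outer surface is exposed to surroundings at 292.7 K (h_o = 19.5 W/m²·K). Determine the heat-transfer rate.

Q = 44.9 W

Treat each layer as a resistance in series:
  R_conv,in = 1/(4πr²h) = 1/(4π·0.215²·490) = 0.003513 K/W
  R_brass = (1/0.215 − 1/0.238)/(4πk) = 0.4495/(4π·100) = 3.577×10^-4 K/W
  R_fibreglass batt = (1/0.238 − 1/0.503)/(4πk) = 2.214/(4π·0.0404) = 4.360 K/W
  R_conv,out = 1/(4πr²h) = 1/(4π·0.503²·19.5) = 0.01613 K/W
ΣR = 0.003513 + 3.577×10^-4 + 4.360 + 0.01613 = 4.380 K/W
Q = ΔT/ΣR = (96 K − 292.7 K)/4.380 = -44.9 W
(Negative Q ⇒ heat flows inward; heat gain = 44.9 W.)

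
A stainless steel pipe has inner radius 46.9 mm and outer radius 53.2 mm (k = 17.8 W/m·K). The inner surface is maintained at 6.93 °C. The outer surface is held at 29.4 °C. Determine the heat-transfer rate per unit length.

Q' = 19900 W/m

Q' = 2πk·ΔT/ln(r₂/r₁) = 2π × 17.8 × 22.47 / ln(0.0532/0.0469) = 19900 W/m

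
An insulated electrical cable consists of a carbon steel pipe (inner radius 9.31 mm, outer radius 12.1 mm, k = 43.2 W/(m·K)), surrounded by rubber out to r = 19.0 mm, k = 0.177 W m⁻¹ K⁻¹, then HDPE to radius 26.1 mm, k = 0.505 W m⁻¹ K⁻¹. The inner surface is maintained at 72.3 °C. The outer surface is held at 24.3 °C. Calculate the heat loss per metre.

Q' = 94.7 W/m

Treat each layer as a resistance in series:
  R'_carbon steel = ln(0.0121/0.00931)/(2πk) = 0.2621/(2π·43.2) = 9.657×10^-4 m·K/W
  R'_rubber = ln(0.0190/0.0121)/(2πk) = 0.4512/(2π·0.177) = 0.4057 m·K/W
  R'_HDPE = ln(0.0261/0.0190)/(2πk) = 0.3175/(2π·0.505) = 0.1001 m·K/W
ΣR = 9.657×10^-4 + 0.4057 + 0.1001 = 0.5068 m·K/W
Q' = ΔT/ΣR = (72.3 °C − 24.3 °C)/0.5068 = 94.7 W/m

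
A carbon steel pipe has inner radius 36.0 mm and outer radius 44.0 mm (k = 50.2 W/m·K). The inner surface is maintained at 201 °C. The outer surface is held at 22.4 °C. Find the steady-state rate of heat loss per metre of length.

Q' = 2πk·ΔT/ln(r₂/r₁) = 2π × 50.2 × 178.6 / ln(0.0440/0.0360) = 2.81×10^5 W/m

Q' = 281 kW/m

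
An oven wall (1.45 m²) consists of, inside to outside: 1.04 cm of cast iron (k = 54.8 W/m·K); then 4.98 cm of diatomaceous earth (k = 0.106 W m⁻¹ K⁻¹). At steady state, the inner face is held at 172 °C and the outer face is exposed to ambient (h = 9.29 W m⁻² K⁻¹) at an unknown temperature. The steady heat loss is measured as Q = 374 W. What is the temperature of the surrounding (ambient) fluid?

Sum the resistances:
  R_cast iron = L/(kA) = 0.0104/(54.8·1.45) = 1.309×10^-4 K/W
  R_diatomaceous earth = L/(kA) = 0.0498/(0.106·1.45) = 0.3240 K/W
  R_conv,out = 1/(hA) = 1/(9.29·1.45) = 0.07424 K/W
ΣR = 0.3984 K/W
ΔT = Q·ΣR = 374 × 0.3984 = 149.0 K
Heat flows outward, so T_out = T_in − ΔT = 172 − 149.0 = 23.0 °C

T_out = 23.0 °C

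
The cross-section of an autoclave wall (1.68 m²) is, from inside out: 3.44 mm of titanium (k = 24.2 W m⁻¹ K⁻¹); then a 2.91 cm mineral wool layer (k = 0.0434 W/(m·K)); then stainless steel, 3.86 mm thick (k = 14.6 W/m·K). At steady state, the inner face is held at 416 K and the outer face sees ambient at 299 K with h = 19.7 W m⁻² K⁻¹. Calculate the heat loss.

Q = 272 W

Resistance network (inner→outer):
  R_titanium = L/(kA) = 0.00344/(24.2·1.68) = 8.461×10^-5 K/W
  R_mineral wool = L/(kA) = 0.0291/(0.0434·1.68) = 0.3991 K/W
  R_stainless steel = L/(kA) = 0.00386/(14.6·1.68) = 1.574×10^-4 K/W
  R_conv,out = 1/(hA) = 1/(19.7·1.68) = 0.03022 K/W
ΣR = 8.461×10^-5 + 0.3991 + 1.574×10^-4 + 0.03022 = 0.4296 K/W
Q = ΔT/ΣR = (416 K − 299 K)/0.4296 = 272 W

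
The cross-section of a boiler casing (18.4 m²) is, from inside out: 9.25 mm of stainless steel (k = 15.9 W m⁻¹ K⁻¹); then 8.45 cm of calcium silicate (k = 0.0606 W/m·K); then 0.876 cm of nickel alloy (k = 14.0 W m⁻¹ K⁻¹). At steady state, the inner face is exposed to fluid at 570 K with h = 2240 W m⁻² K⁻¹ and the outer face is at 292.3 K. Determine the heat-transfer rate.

Q = 3660 W

Treat each layer as a resistance in series:
  R_conv,in = 1/(hA) = 1/(2240·18.4) = 2.426×10^-5 K/W
  R_stainless steel = L/(kA) = 0.00925/(15.9·18.4) = 3.162×10^-5 K/W
  R_calcium silicate = L/(kA) = 0.0845/(0.0606·18.4) = 0.07578 K/W
  R_nickel alloy = L/(kA) = 0.00876/(14.0·18.4) = 3.401×10^-5 K/W
ΣR = 2.426×10^-5 + 3.162×10^-5 + 0.07578 + 3.401×10^-5 = 0.07587 K/W
Q = ΔT/ΣR = (570 K − 292.3 K)/0.07587 = 3660 W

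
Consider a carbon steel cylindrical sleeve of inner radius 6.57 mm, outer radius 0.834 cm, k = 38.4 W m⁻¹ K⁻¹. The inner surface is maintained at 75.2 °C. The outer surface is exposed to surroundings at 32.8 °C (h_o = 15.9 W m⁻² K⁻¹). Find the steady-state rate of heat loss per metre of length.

Resistance network (inner→outer):
  R'_carbon steel = ln(0.00834/0.00657)/(2πk) = 0.2385/(2π·38.4) = 9.887×10^-4 m·K/W
  R'_conv,out = 1/(2πr h) = 1/(2π·0.00834·15.9) = 1.200 m·K/W
ΣR = 9.887×10^-4 + 1.200 = 1.201 m·K/W
Q' = ΔT/ΣR = (75.2 °C − 32.8 °C)/1.201 = 35.3 W/m

Q' = 35.3 W/m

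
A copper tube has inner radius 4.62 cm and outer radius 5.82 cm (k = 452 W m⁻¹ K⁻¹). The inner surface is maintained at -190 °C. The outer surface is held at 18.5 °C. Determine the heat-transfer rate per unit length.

Q' = 2.56×10^6 W/m

Q' = 2πk·ΔT/ln(r₂/r₁) = 2π × 452 × 208.5 / ln(0.0582/0.0462) = 2.56×10^6 W/m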